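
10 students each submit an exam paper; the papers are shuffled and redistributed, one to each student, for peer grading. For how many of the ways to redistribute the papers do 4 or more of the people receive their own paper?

Sum C(10,i)·!(10-i) for i = 4..10:
  i=4: C(10,4)·!6 = 210·265 = 55650
  i=5: C(10,5)·!5 = 252·44 = 11088
  i=6: C(10,6)·!4 = 210·9 = 1890
  i=7: C(10,7)·!3 = 120·2 = 240
  i=8: C(10,8)·!2 = 45·1 = 45
  i=9: C(10,9)·!1 = 10·0 = 0
  i=10: C(10,10)·!0 = 1·1 = 1
Total = 68914.

68914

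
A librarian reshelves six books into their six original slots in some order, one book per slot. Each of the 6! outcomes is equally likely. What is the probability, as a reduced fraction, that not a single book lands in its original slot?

Favorable outcomes: !6 = 265.
Total outcomes: 6! = 720.
Probability = 265/720 = 53/144.

53/144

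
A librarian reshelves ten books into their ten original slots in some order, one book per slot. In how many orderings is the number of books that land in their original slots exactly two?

667485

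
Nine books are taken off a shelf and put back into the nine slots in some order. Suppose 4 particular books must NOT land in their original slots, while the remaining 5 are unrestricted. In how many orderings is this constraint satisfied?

229080

Let A_j be the event that the j-th constrained one is fixed. By inclusion-exclusion over the 4 events:
Σ_{j=0}^{4} (-1)^j C(4,j)(9-j)!
= C(4,0)·9! - C(4,1)·8! + C(4,2)·7! - C(4,3)·6! + C(4,4)·5!
= 362880 - 161280 + 30240 - 2880 + 120
= 229080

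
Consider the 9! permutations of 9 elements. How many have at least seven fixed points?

37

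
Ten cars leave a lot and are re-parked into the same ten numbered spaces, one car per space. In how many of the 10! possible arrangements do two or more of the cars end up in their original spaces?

# with exactly i fixed is C(10,i)·!(10-i); sum over i=2..10:
  i=2: C(10,2)·!8 = 45·14833 = 667485
  i=3: C(10,3)·!7 = 120·1854 = 222480
  i=4: C(10,4)·!6 = 210·265 = 55650
  i=5: C(10,5)·!5 = 252·44 = 11088
  i=6: C(10,6)·!4 = 210·9 = 1890
  i=7: C(10,7)·!3 = 120·2 = 240
  i=8: C(10,8)·!2 = 45·1 = 45
  i=9: C(10,9)·!1 = 10·0 = 0
  i=10: C(10,10)·!0 = 1·1 = 1
Total = 958879.

958879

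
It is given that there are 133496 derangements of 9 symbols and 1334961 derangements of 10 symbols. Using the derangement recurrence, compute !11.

!11 = (11-1)·(!10 + !9) = 10·(1334961 + 133496) = 10·1468457 = 14684570.

14684570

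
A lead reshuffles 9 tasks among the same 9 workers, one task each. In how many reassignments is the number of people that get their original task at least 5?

1339

# with exactly i fixed is C(9,i)·!(9-i); sum over i=5..9:
  i=5: C(9,5)·!4 = 126·9 = 1134
  i=6: C(9,6)·!3 = 84·2 = 168
  i=7: C(9,7)·!2 = 36·1 = 36
  i=8: C(9,8)·!1 = 9·0 = 0
  i=9: C(9,9)·!0 = 1·1 = 1
Total = 1339.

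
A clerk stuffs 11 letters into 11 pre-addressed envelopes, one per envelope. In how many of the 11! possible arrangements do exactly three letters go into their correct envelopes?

Choose which 3 of the 11 are fixed: C(11,3) = 165.
The other 8 form a derangement: !8 = 14833.
Total: 165 × 14833 = 2447445.

2447445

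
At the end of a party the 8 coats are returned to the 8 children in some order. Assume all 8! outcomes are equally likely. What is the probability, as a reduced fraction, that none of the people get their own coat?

Favorable outcomes: !8 = 14833.
Total outcomes: 8! = 40320.
Probability = 14833/40320 = 2119/5760.

2119/5760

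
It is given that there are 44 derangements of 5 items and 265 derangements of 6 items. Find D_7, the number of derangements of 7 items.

1854

D_7 = (7-1)·(D_6 + D_5) = 6·(265 + 44) = 6·309 = 1854.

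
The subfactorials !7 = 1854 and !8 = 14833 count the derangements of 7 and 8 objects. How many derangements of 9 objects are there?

133496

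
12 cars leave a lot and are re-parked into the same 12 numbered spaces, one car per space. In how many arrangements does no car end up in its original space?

176214841

The number of derangements of 12 is !12 = Σ_{k=0}^{12} (-1)^k·12!/k!
= 12! - 12!/1! + 12!/2! - 12!/3! + 12!/4! - 12!/5! + 12!/6! - 12!/7! + 12!/8! - 12!/9! + 12!/10! - 12!/11! + 12!/12!
= 479001600 - 479001600 + 239500800 - 79833600 + 19958400 - 3991680 + 665280 - 95040 + 11880 - 1320 + 132 - 12 + 1
= 176214841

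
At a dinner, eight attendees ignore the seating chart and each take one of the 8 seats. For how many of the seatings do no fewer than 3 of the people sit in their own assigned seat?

3235

Sum C(8,i)·!(8-i) for i = 3..8:
  i=3: C(8,3)·!5 = 56·44 = 2464
  i=4: C(8,4)·!4 = 70·9 = 630
  i=5: C(8,5)·!3 = 56·2 = 112
  i=6: C(8,6)·!2 = 28·1 = 28
  i=7: C(8,7)·!1 = 8·0 = 0
  i=8: C(8,8)·!0 = 1·1 = 1
Total = 3235.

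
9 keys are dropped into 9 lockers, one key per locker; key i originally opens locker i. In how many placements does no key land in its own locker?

133496

!9 is the nearest integer to 9!/e.
9! = 362880, and 362880/e ≈ 133496.09, so !9 = 133496.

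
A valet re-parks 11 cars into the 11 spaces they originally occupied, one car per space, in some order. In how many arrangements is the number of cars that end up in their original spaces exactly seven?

2970

Pick the 7 fixed positions: C(11,7) = 330 ways.
The other 4 form a derangement: !4 = 9.
Total: 330 × 9 = 2970.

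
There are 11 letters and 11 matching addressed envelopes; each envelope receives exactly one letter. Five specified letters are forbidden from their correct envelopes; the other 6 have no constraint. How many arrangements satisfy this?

Inclusion-exclusion on the 5 forbidden self-matches:
Σ_{j=0}^{5} (-1)^j C(5,j)(11-j)!
= C(5,0)·11! - C(5,1)·10! + C(5,2)·9! - C(5,3)·8! + C(5,4)·7! - C(5,5)·6!
= 39916800 - 18144000 + 3628800 - 403200 + 25200 - 720
= 25022880

25022880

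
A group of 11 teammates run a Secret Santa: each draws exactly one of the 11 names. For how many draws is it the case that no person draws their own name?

!11 = 11! · Σ_{k=0}^{11} (-1)^k/k!
= 11! - 11!/1! + 11!/2! - 11!/3! + 11!/4! - 11!/5! + 11!/6! - 11!/7! + 11!/8! - 11!/9! + 11!/10! - 11!/11!
= 39916800 - 39916800 + 19958400 - 6652800 + 1663200 - 332640 + 55440 - 7920 + 990 - 110 + 11 - 1
= 14684570

14684570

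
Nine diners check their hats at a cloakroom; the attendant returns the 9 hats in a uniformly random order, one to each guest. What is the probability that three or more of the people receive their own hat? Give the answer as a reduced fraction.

29143/362880

Favorable outcomes: Σ_{i≥3} C(9,i)·!(9-i) = 84·265 + 126·44 + 126·9 + 84·2 + 36·1 + 9·0 + 1·1 = 29143.
Total outcomes: 9! = 362880.
Probability = 29143/362880 = 29143/362880.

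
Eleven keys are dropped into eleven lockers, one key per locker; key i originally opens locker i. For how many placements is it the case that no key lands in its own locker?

!11 is the nearest integer to 11!/e.
11! = 39916800, and 39916800/e ≈ 14684570.08, so !11 = 14684570.

14684570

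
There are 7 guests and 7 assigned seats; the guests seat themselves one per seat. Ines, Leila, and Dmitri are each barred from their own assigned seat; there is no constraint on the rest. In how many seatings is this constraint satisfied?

Inclusion-exclusion on the 3 forbidden self-matches:
Σ_{j=0}^{3} (-1)^j C(3,j)(7-j)!
= C(3,0)·7! - C(3,1)·6! + C(3,2)·5! - C(3,3)·4!
= 5040 - 2160 + 360 - 24
= 3216

3216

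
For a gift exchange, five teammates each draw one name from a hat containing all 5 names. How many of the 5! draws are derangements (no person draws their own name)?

!5 is the nearest integer to 5!/e.
5! = 120, and 120/e ≈ 44.15, so !5 = 44.

44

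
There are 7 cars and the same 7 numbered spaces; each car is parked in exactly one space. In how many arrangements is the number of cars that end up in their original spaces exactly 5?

Pick the 5 fixed positions: C(7,5) = 21 ways.
The remaining 2 must be deranged: !2 = 1.
Total: 21 × 1 = 21.

21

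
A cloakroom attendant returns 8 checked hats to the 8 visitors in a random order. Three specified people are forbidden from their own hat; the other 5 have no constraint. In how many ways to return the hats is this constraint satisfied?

27240

Let A_j be the event that the j-th constrained one is fixed. By inclusion-exclusion over the 3 events:
Σ_{j=0}^{3} (-1)^j C(3,j)(8-j)!
= C(3,0)·8! - C(3,1)·7! + C(3,2)·6! - C(3,3)·5!
= 40320 - 15120 + 2160 - 120
= 27240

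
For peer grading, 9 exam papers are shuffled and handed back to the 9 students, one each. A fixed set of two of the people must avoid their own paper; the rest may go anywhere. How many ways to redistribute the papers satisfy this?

287280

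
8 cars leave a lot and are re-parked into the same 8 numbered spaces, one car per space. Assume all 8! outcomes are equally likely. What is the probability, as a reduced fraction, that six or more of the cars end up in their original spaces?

29/40320

Favorable outcomes: Σ_{i≥6} C(8,i)·!(8-i) = 28·1 + 8·0 + 1·1 = 29.
Total outcomes: 8! = 40320.
Probability = 29/40320 = 29/40320.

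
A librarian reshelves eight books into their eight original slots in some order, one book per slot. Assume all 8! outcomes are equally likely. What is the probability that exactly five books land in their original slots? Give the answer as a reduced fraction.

1/360

Favorable outcomes: C(8,5)·!3 = 56·2 = 112.
Total outcomes: 8! = 40320.
Probability = 112/40320 = 1/360.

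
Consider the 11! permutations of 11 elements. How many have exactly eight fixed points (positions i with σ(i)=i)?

330

Choose which 8 of the 11 are fixed: C(11,8) = 165.
The other 3 form a derangement: !3 = 2.
Total: 165 × 2 = 330.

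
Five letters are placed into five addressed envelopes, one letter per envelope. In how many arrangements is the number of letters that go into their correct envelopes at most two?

109

Sum C(5,i)·!(5-i) for i = 0..2:
  i=0: C(5,0)·!5 = 1·44 = 44
  i=1: C(5,1)·!4 = 5·9 = 45
  i=2: C(5,2)·!3 = 10·2 = 20
Total = 109.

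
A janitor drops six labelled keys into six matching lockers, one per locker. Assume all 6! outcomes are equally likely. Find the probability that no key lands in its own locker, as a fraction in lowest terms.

Favorable outcomes: !6 = 265.
Total outcomes: 6! = 720.
Probability = 265/720 = 53/144.

53/144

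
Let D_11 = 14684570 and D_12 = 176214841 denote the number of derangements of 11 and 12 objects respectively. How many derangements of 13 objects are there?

2290792932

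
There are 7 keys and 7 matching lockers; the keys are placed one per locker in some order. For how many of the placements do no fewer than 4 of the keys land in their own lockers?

92

# with exactly i fixed is C(7,i)·!(7-i); sum over i=4..7:
  i=4: C(7,4)·!3 = 35·2 = 70
  i=5: C(7,5)·!2 = 21·1 = 21
  i=6: C(7,6)·!1 = 7·0 = 0
  i=7: C(7,7)·!0 = 1·1 = 1
Total = 92.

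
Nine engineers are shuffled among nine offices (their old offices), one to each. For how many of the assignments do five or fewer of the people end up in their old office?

362675

Sum C(9,i)·!(9-i) for i = 0..5:
  i=0: C(9,0)·!9 = 1·133496 = 133496
  i=1: C(9,1)·!8 = 9·14833 = 133497
  i=2: C(9,2)·!7 = 36·1854 = 66744
  i=3: C(9,3)·!6 = 84·265 = 22260
  i=4: C(9,4)·!5 = 126·44 = 5544
  i=5: C(9,5)·!4 = 126·9 = 1134
Total = 362675.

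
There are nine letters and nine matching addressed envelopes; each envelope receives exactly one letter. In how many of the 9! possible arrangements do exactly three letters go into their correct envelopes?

22260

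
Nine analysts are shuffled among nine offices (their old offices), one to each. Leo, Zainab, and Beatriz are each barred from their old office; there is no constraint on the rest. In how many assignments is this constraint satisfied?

Inclusion-exclusion on the 3 forbidden self-matches:
Σ_{j=0}^{3} (-1)^j C(3,j)(9-j)!
= C(3,0)·9! - C(3,1)·8! + C(3,2)·7! - C(3,3)·6!
= 362880 - 120960 + 15120 - 720
= 256320

256320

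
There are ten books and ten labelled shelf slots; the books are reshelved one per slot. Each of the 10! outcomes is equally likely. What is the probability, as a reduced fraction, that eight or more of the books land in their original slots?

23/1814400

Favorable outcomes: Σ_{i≥8} C(10,i)·!(10-i) = 45·1 + 10·0 + 1·1 = 46.
Total outcomes: 10! = 3628800.
Probability = 46/3628800 = 23/1814400.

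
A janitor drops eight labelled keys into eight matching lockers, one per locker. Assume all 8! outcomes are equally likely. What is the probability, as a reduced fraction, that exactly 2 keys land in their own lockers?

53/288

Favorable outcomes: C(8,2)·!6 = 28·265 = 7420.
Total outcomes: 8! = 40320.
Probability = 7420/40320 = 53/288.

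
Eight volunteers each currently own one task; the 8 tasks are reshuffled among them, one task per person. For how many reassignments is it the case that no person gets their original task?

14833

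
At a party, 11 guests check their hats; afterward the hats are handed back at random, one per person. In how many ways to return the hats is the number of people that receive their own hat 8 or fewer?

39916744

# with exactly i fixed is C(11,i)·!(11-i); sum over i=0..8:
  i=0: C(11,0)·!11 = 1·14684570 = 14684570
  i=1: C(11,1)·!10 = 11·1334961 = 14684571
  i=2: C(11,2)·!9 = 55·133496 = 7342280
  i=3: C(11,3)·!8 = 165·14833 = 2447445
  i=4: C(11,4)·!7 = 330·1854 = 611820
  i=5: C(11,5)·!6 = 462·265 = 122430
  i=6: C(11,6)·!5 = 462·44 = 20328
  i=7: C(11,7)·!4 = 330·9 = 2970
  i=8: C(11,8)·!3 = 165·2 = 330
Total = 39916744.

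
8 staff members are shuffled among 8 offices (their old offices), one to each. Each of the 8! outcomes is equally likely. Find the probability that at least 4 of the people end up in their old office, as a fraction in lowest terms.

257/13440

Favorable outcomes: Σ_{i≥4} C(8,i)·!(8-i) = 70·9 + 56·2 + 28·1 + 8·0 + 1·1 = 771.
Total outcomes: 8! = 40320.
Probability = 771/40320 = 257/13440.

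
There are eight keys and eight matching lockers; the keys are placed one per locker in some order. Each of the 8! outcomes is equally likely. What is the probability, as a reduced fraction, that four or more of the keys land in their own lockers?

Favorable outcomes: Σ_{i≥4} C(8,i)·!(8-i) = 70·9 + 56·2 + 28·1 + 8·0 + 1·1 = 771.
Total outcomes: 8! = 40320.
Probability = 771/40320 = 257/13440.

257/13440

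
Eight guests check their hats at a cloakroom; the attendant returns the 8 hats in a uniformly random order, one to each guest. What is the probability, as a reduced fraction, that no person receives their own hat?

2119/5760

Favorable outcomes: !8 = 14833.
Total outcomes: 8! = 40320.
Probability = 14833/40320 = 2119/5760.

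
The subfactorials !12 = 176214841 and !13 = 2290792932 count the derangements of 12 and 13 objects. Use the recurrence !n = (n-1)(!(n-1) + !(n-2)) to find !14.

!14 = (14-1)·(!13 + !12) = 13·(2290792932 + 176214841) = 13·2467007773 = 32071101049.

32071101049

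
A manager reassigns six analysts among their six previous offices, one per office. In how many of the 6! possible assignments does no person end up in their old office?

265

Recurrence: !6 = 5·(!5 + !4).
!6 = 5·(44 + 9) = 5·53 = 265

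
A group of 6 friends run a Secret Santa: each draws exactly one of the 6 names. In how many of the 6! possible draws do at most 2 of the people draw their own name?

Sum C(6,i)·!(6-i) for i = 0..2:
  i=0: C(6,0)·!6 = 1·265 = 265
  i=1: C(6,1)·!5 = 6·44 = 264
  i=2: C(6,2)·!4 = 15·9 = 135
Total = 664.

664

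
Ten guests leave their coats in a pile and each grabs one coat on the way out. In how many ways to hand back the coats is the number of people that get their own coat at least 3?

# with exactly i fixed is C(10,i)·!(10-i); sum over i=3..10:
  i=3: C(10,3)·!7 = 120·1854 = 222480
  i=4: C(10,4)·!6 = 210·265 = 55650
  i=5: C(10,5)·!5 = 252·44 = 11088
  i=6: C(10,6)·!4 = 210·9 = 1890
  i=7: C(10,7)·!3 = 120·2 = 240
  i=8: C(10,8)·!2 = 45·1 = 45
  i=9: C(10,9)·!1 = 10·0 = 0
  i=10: C(10,10)·!0 = 1·1 = 1
Total = 291394.

291394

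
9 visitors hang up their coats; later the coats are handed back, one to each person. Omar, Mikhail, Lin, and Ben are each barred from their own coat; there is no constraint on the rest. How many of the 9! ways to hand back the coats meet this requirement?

Let A_j be the event that the j-th constrained one is fixed. By inclusion-exclusion over the 4 events:
Σ_{j=0}^{4} (-1)^j C(4,j)(9-j)!
= C(4,0)·9! - C(4,1)·8! + C(4,2)·7! - C(4,3)·6! + C(4,4)·5!
= 362880 - 161280 + 30240 - 2880 + 120
= 229080

229080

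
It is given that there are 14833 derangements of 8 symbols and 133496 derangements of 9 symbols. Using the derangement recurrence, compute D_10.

1334961

D_10 = (10-1)·(D_9 + D_8) = 9·(133496 + 14833) = 9·148329 = 1334961.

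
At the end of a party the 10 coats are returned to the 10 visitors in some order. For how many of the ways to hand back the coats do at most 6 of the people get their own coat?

3628514

Sum C(10,i)·!(10-i) for i = 0..6:
  i=0: C(10,0)·!10 = 1·1334961 = 1334961
  i=1: C(10,1)·!9 = 10·133496 = 1334960
  i=2: C(10,2)·!8 = 45·14833 = 667485
  i=3: C(10,3)·!7 = 120·1854 = 222480
  i=4: C(10,4)·!6 = 210·265 = 55650
  i=5: C(10,5)·!5 = 252·44 = 11088
  i=6: C(10,6)·!4 = 210·9 = 1890
Total = 3628514.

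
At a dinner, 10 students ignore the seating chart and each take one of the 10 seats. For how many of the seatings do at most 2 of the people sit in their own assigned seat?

3337406

Sum C(10,i)·!(10-i) for i = 0..2:
  i=0: C(10,0)·!10 = 1·1334961 = 1334961
  i=1: C(10,1)·!9 = 10·133496 = 1334960
  i=2: C(10,2)·!8 = 45·14833 = 667485
Total = 3337406.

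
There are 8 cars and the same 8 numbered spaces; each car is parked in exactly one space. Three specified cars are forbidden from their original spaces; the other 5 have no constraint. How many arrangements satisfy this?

27240

Inclusion-exclusion on the 3 forbidden self-matches:
Σ_{j=0}^{3} (-1)^j C(3,j)(8-j)!
= C(3,0)·8! - C(3,1)·7! + C(3,2)·6! - C(3,3)·5!
= 40320 - 15120 + 2160 - 120
= 27240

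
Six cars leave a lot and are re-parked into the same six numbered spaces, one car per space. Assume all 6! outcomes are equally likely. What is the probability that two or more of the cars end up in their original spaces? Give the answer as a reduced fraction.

Favorable outcomes: Σ_{i≥2} C(6,i)·!(6-i) = 15·9 + 20·2 + 15·1 + 6·0 + 1·1 = 191.
Total outcomes: 6! = 720.
Probability = 191/720 = 191/720.

191/720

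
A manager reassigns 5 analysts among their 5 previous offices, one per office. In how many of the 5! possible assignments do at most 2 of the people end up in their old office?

109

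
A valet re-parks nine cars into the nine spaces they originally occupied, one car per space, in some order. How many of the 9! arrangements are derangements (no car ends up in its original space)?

!9 is the nearest integer to 9!/e.
9! = 362880, and 362880/e ≈ 133496.09, so !9 = 133496.

133496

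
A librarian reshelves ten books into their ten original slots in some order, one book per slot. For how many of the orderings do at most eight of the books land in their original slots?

3628799

# with exactly i fixed is C(10,i)·!(10-i); sum over i=0..8:
  i=0: C(10,0)·!10 = 1·1334961 = 1334961
  i=1: C(10,1)·!9 = 10·133496 = 1334960
  i=2: C(10,2)·!8 = 45·14833 = 667485
  i=3: C(10,3)·!7 = 120·1854 = 222480
  i=4: C(10,4)·!6 = 210·265 = 55650
  i=5: C(10,5)·!5 = 252·44 = 11088
  i=6: C(10,6)·!4 = 210·9 = 1890
  i=7: C(10,7)·!3 = 120·2 = 240
  i=8: C(10,8)·!2 = 45·1 = 45
Total = 3628799.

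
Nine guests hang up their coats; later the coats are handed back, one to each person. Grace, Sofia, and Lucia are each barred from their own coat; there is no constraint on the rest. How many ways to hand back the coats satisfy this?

256320

Inclusion-exclusion on the 3 forbidden self-matches:
Σ_{j=0}^{3} (-1)^j C(3,j)(9-j)!
= C(3,0)·9! - C(3,1)·8! + C(3,2)·7! - C(3,3)·6!
= 362880 - 120960 + 15120 - 720
= 256320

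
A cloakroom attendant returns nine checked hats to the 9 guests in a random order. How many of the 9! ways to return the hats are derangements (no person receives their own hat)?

Use !n = n·!(n-1) + (-1)^n.
!9 = 9·14833 - 1 = 133496

133496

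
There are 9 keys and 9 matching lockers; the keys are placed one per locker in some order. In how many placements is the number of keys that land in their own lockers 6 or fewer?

362843

# with exactly i fixed is C(9,i)·!(9-i); sum over i=0..6:
  i=0: C(9,0)·!9 = 1·133496 = 133496
  i=1: C(9,1)·!8 = 9·14833 = 133497
  i=2: C(9,2)·!7 = 36·1854 = 66744
  i=3: C(9,3)·!6 = 84·265 = 22260
  i=4: C(9,4)·!5 = 126·44 = 5544
  i=5: C(9,5)·!4 = 126·9 = 1134
  i=6: C(9,6)·!3 = 84·2 = 168
Total = 362843.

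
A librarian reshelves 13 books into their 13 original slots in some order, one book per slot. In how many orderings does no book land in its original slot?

2290792932

The subfactorial !13 = [13!/e] (nearest integer).
13! = 6227020800, and 6227020800/e ≈ 2290792932.07, so !13 = 2290792932.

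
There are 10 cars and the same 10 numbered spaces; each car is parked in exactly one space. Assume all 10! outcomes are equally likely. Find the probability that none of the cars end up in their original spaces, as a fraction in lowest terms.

16481/44800

Favorable outcomes: !10 = 1334961.
Total outcomes: 10! = 3628800.
Probability = 1334961/3628800 = 16481/44800.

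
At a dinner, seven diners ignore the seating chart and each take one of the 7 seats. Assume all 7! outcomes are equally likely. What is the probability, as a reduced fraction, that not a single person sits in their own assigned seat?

103/280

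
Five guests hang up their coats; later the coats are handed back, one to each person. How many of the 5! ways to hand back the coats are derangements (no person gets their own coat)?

44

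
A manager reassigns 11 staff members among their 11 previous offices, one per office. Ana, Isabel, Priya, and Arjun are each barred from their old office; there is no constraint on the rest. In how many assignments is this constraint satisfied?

27422640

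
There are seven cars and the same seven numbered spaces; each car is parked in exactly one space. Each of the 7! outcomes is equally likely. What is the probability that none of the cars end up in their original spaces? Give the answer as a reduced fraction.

103/280

Favorable outcomes: !7 = 1854.
Total outcomes: 7! = 5040.
Probability = 1854/5040 = 103/280.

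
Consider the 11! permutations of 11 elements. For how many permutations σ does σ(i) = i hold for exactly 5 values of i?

122430

Pick the 5 fixed positions: C(11,5) = 462 ways.
The remaining 6 must be deranged: !6 = 265.
Total: 462 × 265 = 122430.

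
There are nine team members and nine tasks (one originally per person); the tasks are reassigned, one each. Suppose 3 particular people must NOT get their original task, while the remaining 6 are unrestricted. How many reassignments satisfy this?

Inclusion-exclusion on the 3 forbidden self-matches:
Σ_{j=0}^{3} (-1)^j C(3,j)(9-j)!
= C(3,0)·9! - C(3,1)·8! + C(3,2)·7! - C(3,3)·6!
= 362880 - 120960 + 15120 - 720
= 256320

256320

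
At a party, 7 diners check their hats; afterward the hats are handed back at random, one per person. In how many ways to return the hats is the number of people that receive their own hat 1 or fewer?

3709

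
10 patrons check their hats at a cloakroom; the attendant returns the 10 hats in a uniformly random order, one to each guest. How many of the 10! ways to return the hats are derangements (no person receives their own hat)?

Recurrence: !10 = 10·!9 + (-1)^10.
!10 = 10·133496 + 1 = 1334961

1334961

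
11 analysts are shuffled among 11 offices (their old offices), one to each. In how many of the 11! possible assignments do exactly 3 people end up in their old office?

2447445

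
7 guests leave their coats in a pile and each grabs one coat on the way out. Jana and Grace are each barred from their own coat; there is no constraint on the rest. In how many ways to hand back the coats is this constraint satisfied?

3720

Inclusion-exclusion on the 2 forbidden self-matches:
Σ_{j=0}^{2} (-1)^j C(2,j)(7-j)!
= C(2,0)·7! - C(2,1)·6! + C(2,2)·5!
= 5040 - 1440 + 120
= 3720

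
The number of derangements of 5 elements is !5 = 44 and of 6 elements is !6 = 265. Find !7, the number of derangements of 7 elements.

1854

!7 = (7-1)·(!6 + !5) = 6·(265 + 44) = 6·309 = 1854.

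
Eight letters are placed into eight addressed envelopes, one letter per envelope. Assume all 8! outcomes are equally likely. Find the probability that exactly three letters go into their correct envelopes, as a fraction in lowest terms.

11/180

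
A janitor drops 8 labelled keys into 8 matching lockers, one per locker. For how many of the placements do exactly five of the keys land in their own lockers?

112

Choose which 5 of the 8 are fixed: C(8,5) = 56.
The remaining 3 must be deranged: !3 = 2.
Total: 56 × 2 = 112.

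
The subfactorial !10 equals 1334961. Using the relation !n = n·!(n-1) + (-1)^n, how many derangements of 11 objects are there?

14684570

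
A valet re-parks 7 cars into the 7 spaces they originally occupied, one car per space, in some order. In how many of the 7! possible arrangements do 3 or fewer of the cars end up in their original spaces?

# with exactly i fixed is C(7,i)·!(7-i); sum over i=0..3:
  i=0: C(7,0)·!7 = 1·1854 = 1854
  i=1: C(7,1)·!6 = 7·265 = 1855
  i=2: C(7,2)·!5 = 21·44 = 924
  i=3: C(7,3)·!4 = 35·9 = 315
Total = 4948.

4948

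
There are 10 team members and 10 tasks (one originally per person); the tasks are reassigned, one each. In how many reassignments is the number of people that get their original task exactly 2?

Pick the 2 fixed positions: C(10,2) = 45 ways.
The remaining 8 must be deranged: !8 = 14833.
Total: 45 × 14833 = 667485.

667485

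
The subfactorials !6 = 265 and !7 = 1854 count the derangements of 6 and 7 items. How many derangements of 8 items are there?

14833

!8 = (8-1)·(!7 + !6) = 7·(1854 + 265) = 7·2119 = 14833.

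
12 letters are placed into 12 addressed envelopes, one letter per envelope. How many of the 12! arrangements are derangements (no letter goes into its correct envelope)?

176214841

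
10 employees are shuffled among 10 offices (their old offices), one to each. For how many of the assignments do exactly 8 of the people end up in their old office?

45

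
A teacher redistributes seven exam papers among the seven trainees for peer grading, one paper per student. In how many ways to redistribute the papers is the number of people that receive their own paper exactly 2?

924

Pick the 2 fixed positions: C(7,2) = 21 ways.
The other 5 form a derangement: !5 = 44.
Total: 21 × 44 = 924.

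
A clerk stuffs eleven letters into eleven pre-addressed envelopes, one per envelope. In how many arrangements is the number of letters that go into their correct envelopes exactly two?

Choose which 2 of the 11 are fixed: C(11,2) = 55.
The remaining 9 must be deranged: !9 = 133496.
Total: 55 × 133496 = 7342280.

7342280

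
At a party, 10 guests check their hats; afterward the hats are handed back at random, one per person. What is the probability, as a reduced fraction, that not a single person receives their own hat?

16481/44800

Favorable outcomes: !10 = 1334961.
Total outcomes: 10! = 3628800.
Probability = 1334961/3628800 = 16481/44800.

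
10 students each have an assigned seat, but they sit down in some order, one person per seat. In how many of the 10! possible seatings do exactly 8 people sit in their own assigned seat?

45

Pick the 8 fixed positions: C(10,8) = 45 ways.
The other 2 form a derangement: !2 = 1.
Total: 45 × 1 = 45.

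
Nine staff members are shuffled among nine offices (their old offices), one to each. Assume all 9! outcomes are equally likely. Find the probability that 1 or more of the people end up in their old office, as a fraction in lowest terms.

Favorable outcomes: Σ_{i≥1} C(9,i)·!(9-i) = 9·14833 + 36·1854 + 84·265 + 126·44 + 126·9 + 84·2 + 36·1 + 9·0 + 1·1 = 229384.
Total outcomes: 9! = 362880.
Probability = 229384/362880 = 28673/45360.

28673/45360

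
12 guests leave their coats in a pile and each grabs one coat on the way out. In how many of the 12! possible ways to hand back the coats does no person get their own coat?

176214841

By inclusion-exclusion, !12 = Σ (-1)^k · 12!/k! for k=0..12
= 12! - 12!/1! + 12!/2! - 12!/3! + 12!/4! - 12!/5! + 12!/6! - 12!/7! + 12!/8! - 12!/9! + 12!/10! - 12!/11! + 12!/12!
= 479001600 - 479001600 + 239500800 - 79833600 + 19958400 - 3991680 + 665280 - 95040 + 11880 - 1320 + 132 - 12 + 1
= 176214841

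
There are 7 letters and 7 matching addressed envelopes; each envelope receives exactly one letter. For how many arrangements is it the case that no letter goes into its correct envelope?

1854

!7 is the nearest integer to 7!/e.
7! = 5040, and 5040/e ≈ 1854.11, so !7 = 1854.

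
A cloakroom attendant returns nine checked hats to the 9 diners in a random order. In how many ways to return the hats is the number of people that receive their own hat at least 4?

6883

Sum C(9,i)·!(9-i) for i = 4..9:
  i=4: C(9,4)·!5 = 126·44 = 5544
  i=5: C(9,5)·!4 = 126·9 = 1134
  i=6: C(9,6)·!3 = 84·2 = 168
  i=7: C(9,7)·!2 = 36·1 = 36
  i=8: C(9,8)·!1 = 9·0 = 0
  i=9: C(9,9)·!0 = 1·1 = 1
Total = 6883.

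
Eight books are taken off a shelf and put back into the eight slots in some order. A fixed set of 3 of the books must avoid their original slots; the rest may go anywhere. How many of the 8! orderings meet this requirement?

Let A_j be the event that the j-th constrained one is fixed. By inclusion-exclusion over the 3 events:
Σ_{j=0}^{3} (-1)^j C(3,j)(8-j)!
= C(3,0)·8! - C(3,1)·7! + C(3,2)·6! - C(3,3)·5!
= 40320 - 15120 + 2160 - 120
= 27240

27240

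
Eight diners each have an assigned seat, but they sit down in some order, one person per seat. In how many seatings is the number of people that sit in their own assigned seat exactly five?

Pick the 5 fixed positions: C(8,5) = 56 ways.
The remaining 3 must be deranged: !3 = 2.
Total: 56 × 2 = 112.

112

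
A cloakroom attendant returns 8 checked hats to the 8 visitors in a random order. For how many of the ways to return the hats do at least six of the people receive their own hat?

29

# with exactly i fixed is C(8,i)·!(8-i); sum over i=6..8:
  i=6: C(8,6)·!2 = 28·1 = 28
  i=7: C(8,7)·!1 = 8·0 = 0
  i=8: C(8,8)·!0 = 1·1 = 1
Total = 29.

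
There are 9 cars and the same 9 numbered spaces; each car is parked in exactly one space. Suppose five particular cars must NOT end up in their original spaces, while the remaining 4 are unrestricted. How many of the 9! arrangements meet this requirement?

Let A_j be the event that the j-th constrained one is fixed. By inclusion-exclusion over the 5 events:
Σ_{j=0}^{5} (-1)^j C(5,j)(9-j)!
= C(5,0)·9! - C(5,1)·8! + C(5,2)·7! - C(5,3)·6! + C(5,4)·5! - C(5,5)·4!
= 362880 - 201600 + 50400 - 7200 + 600 - 24
= 205056

205056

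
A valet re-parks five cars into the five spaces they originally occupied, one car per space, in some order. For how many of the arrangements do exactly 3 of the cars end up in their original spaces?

Pick the 3 fixed positions: C(5,3) = 10 ways.
The other 2 form a derangement: !2 = 1.
Total: 10 × 1 = 10.

10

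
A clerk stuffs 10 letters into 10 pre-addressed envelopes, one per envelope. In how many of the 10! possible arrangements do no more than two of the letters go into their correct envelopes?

3337406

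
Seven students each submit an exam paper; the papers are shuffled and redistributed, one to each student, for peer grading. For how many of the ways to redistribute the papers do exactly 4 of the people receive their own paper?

Choose which 4 of the 7 are fixed: C(7,4) = 35.
The other 3 form a derangement: !3 = 2.
Total: 35 × 2 = 70.

70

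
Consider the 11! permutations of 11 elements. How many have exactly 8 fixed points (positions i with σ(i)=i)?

330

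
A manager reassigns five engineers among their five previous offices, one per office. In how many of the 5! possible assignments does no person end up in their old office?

Use !n = n·!(n-1) + (-1)^n.
!5 = 5·9 - 1 = 44

44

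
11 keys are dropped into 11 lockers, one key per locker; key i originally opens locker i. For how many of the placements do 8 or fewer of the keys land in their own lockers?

Sum C(11,i)·!(11-i) for i = 0..8:
  i=0: C(11,0)·!11 = 1·14684570 = 14684570
  i=1: C(11,1)·!10 = 11·1334961 = 14684571
  i=2: C(11,2)·!9 = 55·133496 = 7342280
  i=3: C(11,3)·!8 = 165·14833 = 2447445
  i=4: C(11,4)·!7 = 330·1854 = 611820
  i=5: C(11,5)·!6 = 462·265 = 122430
  i=6: C(11,6)·!5 = 462·44 = 20328
  i=7: C(11,7)·!4 = 330·9 = 2970
  i=8: C(11,8)·!3 = 165·2 = 330
Total = 39916744.

39916744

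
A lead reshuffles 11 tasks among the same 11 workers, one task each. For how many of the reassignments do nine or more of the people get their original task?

56

Sum C(11,i)·!(11-i) for i = 9..11:
  i=9: C(11,9)·!2 = 55·1 = 55
  i=10: C(11,10)·!1 = 11·0 = 0
  i=11: C(11,11)·!0 = 1·1 = 1
Total = 56.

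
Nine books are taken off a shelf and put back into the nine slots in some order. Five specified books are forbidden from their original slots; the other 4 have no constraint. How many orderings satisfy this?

Let A_j be the event that the j-th constrained one is fixed. By inclusion-exclusion over the 5 events:
Σ_{j=0}^{5} (-1)^j C(5,j)(9-j)!
= C(5,0)·9! - C(5,1)·8! + C(5,2)·7! - C(5,3)·6! + C(5,4)·5! - C(5,5)·4!
= 362880 - 201600 + 50400 - 7200 + 600 - 24
= 205056

205056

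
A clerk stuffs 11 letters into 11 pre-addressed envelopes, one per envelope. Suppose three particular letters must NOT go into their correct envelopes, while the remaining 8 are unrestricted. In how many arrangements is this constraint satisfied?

Inclusion-exclusion on the 3 forbidden self-matches:
Σ_{j=0}^{3} (-1)^j C(3,j)(11-j)!
= C(3,0)·11! - C(3,1)·10! + C(3,2)·9! - C(3,3)·8!
= 39916800 - 10886400 + 1088640 - 40320
= 30078720

30078720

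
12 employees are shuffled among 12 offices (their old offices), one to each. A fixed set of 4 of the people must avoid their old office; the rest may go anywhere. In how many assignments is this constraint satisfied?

339696000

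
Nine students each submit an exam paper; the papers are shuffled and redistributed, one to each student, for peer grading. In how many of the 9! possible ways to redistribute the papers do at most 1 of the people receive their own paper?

266993

# with exactly i fixed is C(9,i)·!(9-i); sum over i=0..1:
  i=0: C(9,0)·!9 = 1·133496 = 133496
  i=1: C(9,1)·!8 = 9·14833 = 133497
Total = 266993.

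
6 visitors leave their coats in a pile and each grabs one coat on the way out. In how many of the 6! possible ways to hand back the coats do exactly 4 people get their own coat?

Choose which 4 of the 6 are fixed: C(6,4) = 15.
The other 2 form a derangement: !2 = 1.
Total: 15 × 1 = 15.

15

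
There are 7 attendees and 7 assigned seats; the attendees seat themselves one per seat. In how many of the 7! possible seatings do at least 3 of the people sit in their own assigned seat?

407

# with exactly i fixed is C(7,i)·!(7-i); sum over i=3..7:
  i=3: C(7,3)·!4 = 35·9 = 315
  i=4: C(7,4)·!3 = 35·2 = 70
  i=5: C(7,5)·!2 = 21·1 = 21
  i=6: C(7,6)·!1 = 7·0 = 0
  i=7: C(7,7)·!0 = 1·1 = 1
Total = 407.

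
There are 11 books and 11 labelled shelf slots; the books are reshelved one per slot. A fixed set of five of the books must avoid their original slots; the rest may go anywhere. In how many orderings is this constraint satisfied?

25022880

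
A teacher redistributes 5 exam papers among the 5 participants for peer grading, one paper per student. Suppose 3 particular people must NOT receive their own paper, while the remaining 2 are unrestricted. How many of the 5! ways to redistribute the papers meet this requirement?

Inclusion-exclusion on the 3 forbidden self-matches:
Σ_{j=0}^{3} (-1)^j C(3,j)(5-j)!
= C(3,0)·5! - C(3,1)·4! + C(3,2)·3! - C(3,3)·2!
= 120 - 72 + 18 - 2
= 64

64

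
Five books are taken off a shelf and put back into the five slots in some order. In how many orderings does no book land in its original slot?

The subfactorial !5 = [5!/e] (nearest integer).
5! = 120, and 120/e ≈ 44.15, so !5 = 44.

44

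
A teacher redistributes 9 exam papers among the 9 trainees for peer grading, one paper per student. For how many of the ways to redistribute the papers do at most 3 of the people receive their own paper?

355997

# with exactly i fixed is C(9,i)·!(9-i); sum over i=0..3:
  i=0: C(9,0)·!9 = 1·133496 = 133496
  i=1: C(9,1)·!8 = 9·14833 = 133497
  i=2: C(9,2)·!7 = 36·1854 = 66744
  i=3: C(9,3)·!6 = 84·265 = 22260
Total = 355997.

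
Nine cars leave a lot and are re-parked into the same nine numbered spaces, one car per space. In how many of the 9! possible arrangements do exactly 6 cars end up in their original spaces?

168

Pick the 6 fixed positions: C(9,6) = 84 ways.
The remaining 3 must be deranged: !3 = 2.
Total: 84 × 2 = 168.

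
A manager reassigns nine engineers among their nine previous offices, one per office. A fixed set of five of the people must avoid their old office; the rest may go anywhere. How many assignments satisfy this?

205056

Let A_j be the event that the j-th constrained one is fixed. By inclusion-exclusion over the 5 events:
Σ_{j=0}^{5} (-1)^j C(5,j)(9-j)!
= C(5,0)·9! - C(5,1)·8! + C(5,2)·7! - C(5,3)·6! + C(5,4)·5! - C(5,5)·4!
= 362880 - 201600 + 50400 - 7200 + 600 - 24
= 205056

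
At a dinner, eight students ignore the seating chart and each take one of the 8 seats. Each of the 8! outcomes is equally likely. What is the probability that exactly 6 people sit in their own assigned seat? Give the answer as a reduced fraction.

Favorable outcomes: C(8,6)·!2 = 28·1 = 28.
Total outcomes: 8! = 40320.
Probability = 28/40320 = 1/1440.

1/1440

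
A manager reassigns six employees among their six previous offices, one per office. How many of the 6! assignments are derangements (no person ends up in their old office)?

!6 = 6! · Σ_{k=0}^{6} (-1)^k/k!
= 6! - 6!/1! + 6!/2! - 6!/3! + 6!/4! - 6!/5! + 6!/6!
= 720 - 720 + 360 - 120 + 30 - 6 + 1
= 265

265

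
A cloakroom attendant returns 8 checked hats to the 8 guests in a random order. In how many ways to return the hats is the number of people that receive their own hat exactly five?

112

Pick the 5 fixed positions: C(8,5) = 56 ways.
The remaining 3 must be deranged: !3 = 2.
Total: 56 × 2 = 112.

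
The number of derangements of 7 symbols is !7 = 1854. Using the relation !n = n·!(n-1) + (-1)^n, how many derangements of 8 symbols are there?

!8 = 8·1854 + 1 = 14833.

14833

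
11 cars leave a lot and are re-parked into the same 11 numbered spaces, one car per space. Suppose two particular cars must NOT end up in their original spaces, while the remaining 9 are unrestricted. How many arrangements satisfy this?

33022080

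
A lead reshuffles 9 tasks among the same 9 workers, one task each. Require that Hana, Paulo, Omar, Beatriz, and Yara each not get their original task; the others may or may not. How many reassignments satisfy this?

Inclusion-exclusion on the 5 forbidden self-matches:
Σ_{j=0}^{5} (-1)^j C(5,j)(9-j)!
= C(5,0)·9! - C(5,1)·8! + C(5,2)·7! - C(5,3)·6! + C(5,4)·5! - C(5,5)·4!
= 362880 - 201600 + 50400 - 7200 + 600 - 24
= 205056

205056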